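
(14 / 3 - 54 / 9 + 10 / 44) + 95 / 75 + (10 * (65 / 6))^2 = 11618909 / 990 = 11736.27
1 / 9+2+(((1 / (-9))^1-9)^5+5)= -3706978528 / 59049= -62778.01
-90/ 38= -2.37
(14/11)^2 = 196/121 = 1.62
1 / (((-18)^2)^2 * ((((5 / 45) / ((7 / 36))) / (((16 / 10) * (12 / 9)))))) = 7 / 196830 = 0.00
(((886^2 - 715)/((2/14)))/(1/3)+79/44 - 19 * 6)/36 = 724670707/1584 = 457494.13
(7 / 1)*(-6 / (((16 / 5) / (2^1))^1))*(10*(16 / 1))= -4200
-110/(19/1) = -110/19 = -5.79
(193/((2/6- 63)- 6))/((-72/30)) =965/824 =1.17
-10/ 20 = -1/ 2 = -0.50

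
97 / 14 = 6.93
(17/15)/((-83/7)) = -0.10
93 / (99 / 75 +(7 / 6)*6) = 2325 / 208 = 11.18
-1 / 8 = -0.12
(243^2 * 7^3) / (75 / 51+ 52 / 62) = 10673756289 / 1217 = 8770547.48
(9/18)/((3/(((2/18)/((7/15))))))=5/126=0.04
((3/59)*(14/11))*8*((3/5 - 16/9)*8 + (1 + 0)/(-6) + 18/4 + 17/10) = -3416/1947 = -1.75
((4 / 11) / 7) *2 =8 / 77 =0.10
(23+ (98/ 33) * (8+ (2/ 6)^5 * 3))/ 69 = 11371/ 16767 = 0.68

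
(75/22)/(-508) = -75/11176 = -0.01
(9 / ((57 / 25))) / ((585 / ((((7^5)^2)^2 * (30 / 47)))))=3989613314880600050 / 11609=343665545256318.38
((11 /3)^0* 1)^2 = 1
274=274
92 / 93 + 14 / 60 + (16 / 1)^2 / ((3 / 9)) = 769.22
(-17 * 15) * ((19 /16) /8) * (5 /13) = -14.56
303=303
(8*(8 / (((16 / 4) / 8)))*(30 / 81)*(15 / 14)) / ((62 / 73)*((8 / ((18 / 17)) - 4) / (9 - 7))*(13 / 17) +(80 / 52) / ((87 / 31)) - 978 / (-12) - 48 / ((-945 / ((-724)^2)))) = 14971424000 / 7872185167929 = 0.00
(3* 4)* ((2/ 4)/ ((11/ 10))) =5.45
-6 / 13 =-0.46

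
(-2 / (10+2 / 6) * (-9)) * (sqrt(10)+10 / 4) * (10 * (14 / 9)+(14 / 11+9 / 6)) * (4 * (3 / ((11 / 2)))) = 653220 / 3751+261288 * sqrt(10) / 3751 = 394.42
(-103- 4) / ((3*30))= -107 / 90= -1.19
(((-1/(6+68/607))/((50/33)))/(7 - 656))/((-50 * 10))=-1821/5472250000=-0.00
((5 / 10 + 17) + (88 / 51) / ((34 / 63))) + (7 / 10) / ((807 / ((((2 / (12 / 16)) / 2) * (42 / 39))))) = 1882670783 / 90956970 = 20.70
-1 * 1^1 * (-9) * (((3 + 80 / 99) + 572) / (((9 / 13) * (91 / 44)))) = 228020 / 63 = 3619.37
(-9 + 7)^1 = -2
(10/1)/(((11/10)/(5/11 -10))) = -10500/121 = -86.78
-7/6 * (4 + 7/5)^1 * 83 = -5229/10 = -522.90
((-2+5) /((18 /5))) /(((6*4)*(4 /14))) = 35 /288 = 0.12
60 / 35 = 12 / 7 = 1.71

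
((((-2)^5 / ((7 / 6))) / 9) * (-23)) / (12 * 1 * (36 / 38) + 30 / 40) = 111872 / 19341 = 5.78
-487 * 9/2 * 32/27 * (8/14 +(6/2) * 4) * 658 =-64455424/3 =-21485141.33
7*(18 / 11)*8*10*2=20160 / 11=1832.73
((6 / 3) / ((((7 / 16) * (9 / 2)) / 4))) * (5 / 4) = 320 / 63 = 5.08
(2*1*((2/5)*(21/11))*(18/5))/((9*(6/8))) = 224/275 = 0.81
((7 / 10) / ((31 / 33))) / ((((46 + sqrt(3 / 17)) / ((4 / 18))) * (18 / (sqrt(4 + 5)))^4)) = 30107 / 10838179080 - 77 * sqrt(51) / 21676358160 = 0.00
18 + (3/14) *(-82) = 3/7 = 0.43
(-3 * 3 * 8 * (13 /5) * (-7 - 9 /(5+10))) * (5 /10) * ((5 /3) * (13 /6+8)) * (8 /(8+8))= 30134 /5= 6026.80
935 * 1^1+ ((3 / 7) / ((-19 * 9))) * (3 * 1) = 124354 / 133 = 934.99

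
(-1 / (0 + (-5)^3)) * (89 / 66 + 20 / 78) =459 / 35750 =0.01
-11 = -11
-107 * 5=-535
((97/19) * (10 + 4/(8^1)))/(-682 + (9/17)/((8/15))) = -19788/251389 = -0.08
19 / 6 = 3.17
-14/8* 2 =-7/2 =-3.50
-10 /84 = -5 /42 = -0.12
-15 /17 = -0.88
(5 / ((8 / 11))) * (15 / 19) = 825 / 152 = 5.43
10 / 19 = 0.53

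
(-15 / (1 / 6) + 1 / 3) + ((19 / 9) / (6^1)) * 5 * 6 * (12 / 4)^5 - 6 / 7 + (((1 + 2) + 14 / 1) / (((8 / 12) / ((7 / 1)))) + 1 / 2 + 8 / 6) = 55751 / 21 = 2654.81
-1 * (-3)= 3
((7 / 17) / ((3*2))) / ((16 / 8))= 7 / 204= 0.03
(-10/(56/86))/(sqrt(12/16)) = -17.73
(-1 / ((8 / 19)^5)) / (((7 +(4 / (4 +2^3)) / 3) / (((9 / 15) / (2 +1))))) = -22284891 / 10485760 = -2.13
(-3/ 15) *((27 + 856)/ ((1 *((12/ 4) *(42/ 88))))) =-38852/ 315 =-123.34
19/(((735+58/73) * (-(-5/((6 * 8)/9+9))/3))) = 0.22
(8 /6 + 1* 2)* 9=30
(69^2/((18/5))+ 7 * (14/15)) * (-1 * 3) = -3987.10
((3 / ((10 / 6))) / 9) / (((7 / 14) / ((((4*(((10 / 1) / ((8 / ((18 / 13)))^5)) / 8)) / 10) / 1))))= 59049 / 1901020160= 0.00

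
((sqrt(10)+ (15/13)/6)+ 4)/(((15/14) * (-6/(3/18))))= -763/7020- 7 * sqrt(10)/270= -0.19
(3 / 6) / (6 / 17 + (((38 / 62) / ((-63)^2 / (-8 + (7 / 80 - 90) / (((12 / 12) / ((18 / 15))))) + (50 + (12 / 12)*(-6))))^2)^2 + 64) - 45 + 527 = 1272143442205943661087563915973378 / 2639259203493040962560417378641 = 482.01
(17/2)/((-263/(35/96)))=-595/50496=-0.01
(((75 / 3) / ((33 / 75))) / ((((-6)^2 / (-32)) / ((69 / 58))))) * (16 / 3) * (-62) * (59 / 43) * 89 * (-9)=-299517040000 / 13717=-21835462.56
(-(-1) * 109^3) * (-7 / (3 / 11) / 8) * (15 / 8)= -498586165 / 64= -7790408.83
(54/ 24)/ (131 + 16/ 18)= 81/ 4748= 0.02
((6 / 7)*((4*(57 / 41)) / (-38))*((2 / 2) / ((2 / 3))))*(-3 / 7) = 162 / 2009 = 0.08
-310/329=-0.94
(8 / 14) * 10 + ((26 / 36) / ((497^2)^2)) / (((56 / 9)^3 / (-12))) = 30614106705599401 / 5357468673480448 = 5.71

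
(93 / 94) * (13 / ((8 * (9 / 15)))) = 2015 / 752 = 2.68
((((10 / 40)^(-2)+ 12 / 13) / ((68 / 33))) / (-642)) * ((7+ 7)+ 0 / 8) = -4235 / 23647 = -0.18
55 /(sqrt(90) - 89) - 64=-506079 /7831 - 165 * sqrt(10) /7831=-64.69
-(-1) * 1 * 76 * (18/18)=76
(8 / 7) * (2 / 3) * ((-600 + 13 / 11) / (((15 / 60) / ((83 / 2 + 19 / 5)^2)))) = -1029875568 / 275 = -3745002.07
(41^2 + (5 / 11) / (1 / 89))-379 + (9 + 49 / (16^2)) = 3806235 / 2816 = 1351.65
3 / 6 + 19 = 39 / 2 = 19.50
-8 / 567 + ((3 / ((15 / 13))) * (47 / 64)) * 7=2422499 / 181440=13.35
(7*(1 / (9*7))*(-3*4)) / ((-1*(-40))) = -1 / 30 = -0.03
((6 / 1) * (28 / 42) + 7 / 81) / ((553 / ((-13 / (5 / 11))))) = -47333 / 223965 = -0.21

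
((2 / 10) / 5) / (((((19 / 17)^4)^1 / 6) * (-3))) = -167042 / 3258025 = -0.05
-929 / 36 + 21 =-173 / 36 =-4.81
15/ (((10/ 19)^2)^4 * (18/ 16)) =16983563041/ 7500000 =2264.48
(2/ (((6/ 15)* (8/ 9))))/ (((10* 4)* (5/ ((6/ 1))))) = 27/ 160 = 0.17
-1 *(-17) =17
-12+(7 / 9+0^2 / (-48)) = -101 / 9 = -11.22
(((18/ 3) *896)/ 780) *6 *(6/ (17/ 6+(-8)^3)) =-96768/ 198575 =-0.49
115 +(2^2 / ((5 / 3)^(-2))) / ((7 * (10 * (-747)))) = 5412005 / 47061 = 115.00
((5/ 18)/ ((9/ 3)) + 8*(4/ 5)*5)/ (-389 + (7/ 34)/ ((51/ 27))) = -500837/ 6069033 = -0.08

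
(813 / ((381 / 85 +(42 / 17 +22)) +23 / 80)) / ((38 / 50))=27642000 / 755573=36.58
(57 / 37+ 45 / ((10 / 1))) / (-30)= -149 / 740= -0.20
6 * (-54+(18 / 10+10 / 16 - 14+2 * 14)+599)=67371 / 20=3368.55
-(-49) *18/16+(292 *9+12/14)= 150303/56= 2683.98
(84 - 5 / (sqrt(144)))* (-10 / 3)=-5015 / 18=-278.61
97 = 97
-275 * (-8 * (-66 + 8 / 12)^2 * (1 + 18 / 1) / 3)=1605788800 / 27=59473659.26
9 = 9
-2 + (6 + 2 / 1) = 6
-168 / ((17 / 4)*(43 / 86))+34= -766 / 17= -45.06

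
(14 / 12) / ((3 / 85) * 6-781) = -85 / 56886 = -0.00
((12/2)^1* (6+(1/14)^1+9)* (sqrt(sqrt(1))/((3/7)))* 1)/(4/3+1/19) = 12027/79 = 152.24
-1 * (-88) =88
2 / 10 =0.20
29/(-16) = -1.81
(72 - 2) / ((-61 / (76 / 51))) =-5320 / 3111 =-1.71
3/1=3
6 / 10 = 3 / 5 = 0.60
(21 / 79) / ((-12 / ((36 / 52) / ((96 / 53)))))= -1113 / 131456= -0.01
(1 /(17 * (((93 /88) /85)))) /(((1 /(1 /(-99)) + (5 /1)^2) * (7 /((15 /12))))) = -275 /24087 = -0.01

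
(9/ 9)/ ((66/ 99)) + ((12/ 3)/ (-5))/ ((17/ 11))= 167/ 170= 0.98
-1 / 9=-0.11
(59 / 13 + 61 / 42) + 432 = 437.99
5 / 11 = 0.45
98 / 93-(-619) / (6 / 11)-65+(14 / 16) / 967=1070.89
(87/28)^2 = 7569/784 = 9.65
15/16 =0.94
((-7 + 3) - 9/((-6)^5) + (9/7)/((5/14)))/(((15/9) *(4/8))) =-1723/3600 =-0.48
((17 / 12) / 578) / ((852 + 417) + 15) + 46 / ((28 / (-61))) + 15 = -312489641 / 3667104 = -85.21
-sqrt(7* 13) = -sqrt(91) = -9.54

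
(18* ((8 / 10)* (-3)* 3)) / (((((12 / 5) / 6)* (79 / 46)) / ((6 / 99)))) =-9936 / 869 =-11.43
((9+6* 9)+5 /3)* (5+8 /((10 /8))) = 3686 /5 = 737.20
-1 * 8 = -8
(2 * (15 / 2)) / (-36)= -5 / 12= -0.42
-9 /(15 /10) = -6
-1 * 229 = -229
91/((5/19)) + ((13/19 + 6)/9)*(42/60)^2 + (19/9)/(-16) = 2629843/7600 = 346.03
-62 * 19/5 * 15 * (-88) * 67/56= 2604558/7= 372079.71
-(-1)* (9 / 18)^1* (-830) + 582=167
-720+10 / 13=-719.23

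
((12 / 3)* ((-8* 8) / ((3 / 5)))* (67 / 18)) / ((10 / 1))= -4288 / 27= -158.81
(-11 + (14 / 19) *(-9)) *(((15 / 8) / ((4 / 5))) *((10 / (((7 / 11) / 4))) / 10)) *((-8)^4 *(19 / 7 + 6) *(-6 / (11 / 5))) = 23541120000 / 931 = 25285843.18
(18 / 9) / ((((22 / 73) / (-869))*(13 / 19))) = -109573 / 13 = -8428.69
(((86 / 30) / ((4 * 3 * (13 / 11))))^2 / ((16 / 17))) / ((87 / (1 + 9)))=3803393 / 762203520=0.00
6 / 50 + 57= 1428 / 25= 57.12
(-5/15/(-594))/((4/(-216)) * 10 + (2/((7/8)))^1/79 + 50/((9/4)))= 553/21744822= 0.00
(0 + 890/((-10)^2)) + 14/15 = 59/6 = 9.83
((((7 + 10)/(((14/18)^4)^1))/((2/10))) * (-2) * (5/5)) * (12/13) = -13384440/31213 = -428.81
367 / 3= 122.33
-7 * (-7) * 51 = 2499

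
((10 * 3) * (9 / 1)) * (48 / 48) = 270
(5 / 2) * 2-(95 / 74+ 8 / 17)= 3.25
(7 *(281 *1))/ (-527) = -1967/ 527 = -3.73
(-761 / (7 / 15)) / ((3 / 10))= -38050 / 7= -5435.71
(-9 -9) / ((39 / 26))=-12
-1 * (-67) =67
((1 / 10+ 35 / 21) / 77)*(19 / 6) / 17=1007 / 235620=0.00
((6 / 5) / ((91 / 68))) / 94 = 204 / 21385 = 0.01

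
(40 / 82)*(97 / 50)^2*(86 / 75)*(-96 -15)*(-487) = 14580506306 / 128125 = 113799.07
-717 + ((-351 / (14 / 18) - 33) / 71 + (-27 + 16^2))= -245926 / 497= -494.82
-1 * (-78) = 78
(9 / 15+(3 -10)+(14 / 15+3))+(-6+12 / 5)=-91 / 15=-6.07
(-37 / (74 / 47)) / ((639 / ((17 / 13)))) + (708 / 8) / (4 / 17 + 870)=1013489 / 18906732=0.05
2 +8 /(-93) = 178 /93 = 1.91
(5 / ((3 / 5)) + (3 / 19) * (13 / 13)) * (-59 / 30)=-16.70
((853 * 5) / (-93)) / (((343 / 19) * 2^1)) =-81035 / 63798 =-1.27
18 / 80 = 9 / 40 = 0.22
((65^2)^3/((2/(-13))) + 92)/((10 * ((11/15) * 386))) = -2941336733823/16984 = -173182803.45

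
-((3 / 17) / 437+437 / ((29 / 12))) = -180.83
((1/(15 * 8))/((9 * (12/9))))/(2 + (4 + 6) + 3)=1/21600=0.00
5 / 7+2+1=26 / 7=3.71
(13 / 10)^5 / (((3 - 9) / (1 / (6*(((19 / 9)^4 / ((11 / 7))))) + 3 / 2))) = -170844161969 / 182449400000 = -0.94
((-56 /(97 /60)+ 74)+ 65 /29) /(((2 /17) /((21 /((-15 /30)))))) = -41778639 /2813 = -14851.99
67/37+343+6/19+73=293943/703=418.13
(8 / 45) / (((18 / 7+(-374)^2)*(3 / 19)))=532 / 66092625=0.00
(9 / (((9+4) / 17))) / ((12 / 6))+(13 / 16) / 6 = 7513 / 1248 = 6.02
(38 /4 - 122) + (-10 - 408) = -1061 /2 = -530.50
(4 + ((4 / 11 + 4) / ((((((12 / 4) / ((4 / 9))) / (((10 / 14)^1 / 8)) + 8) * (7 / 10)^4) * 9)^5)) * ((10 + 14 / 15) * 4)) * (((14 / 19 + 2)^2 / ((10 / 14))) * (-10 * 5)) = -2235445786372951829684280888361446693760 / 1065875856773729515157472264236161053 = -2097.29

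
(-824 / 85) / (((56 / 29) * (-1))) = 2987 / 595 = 5.02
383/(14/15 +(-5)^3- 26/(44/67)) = -126390/54007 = -2.34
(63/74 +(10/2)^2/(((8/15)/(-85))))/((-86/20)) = 5895615/6364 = 926.40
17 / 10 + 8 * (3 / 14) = 3.41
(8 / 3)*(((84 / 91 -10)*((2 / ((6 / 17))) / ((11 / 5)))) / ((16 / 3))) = -5015 / 429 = -11.69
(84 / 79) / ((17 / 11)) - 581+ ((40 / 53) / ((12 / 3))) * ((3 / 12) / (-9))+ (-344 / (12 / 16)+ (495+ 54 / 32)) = -5558416583 / 10249776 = -542.30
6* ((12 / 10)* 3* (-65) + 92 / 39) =-18068 / 13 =-1389.85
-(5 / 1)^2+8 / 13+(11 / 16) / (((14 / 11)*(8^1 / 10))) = -276167 / 11648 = -23.71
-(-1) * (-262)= -262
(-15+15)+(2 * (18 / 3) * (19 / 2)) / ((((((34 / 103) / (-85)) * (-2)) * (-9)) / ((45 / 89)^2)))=-6604875 / 15842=-416.92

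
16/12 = 4/3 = 1.33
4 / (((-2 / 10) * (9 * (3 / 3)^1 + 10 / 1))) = -20 / 19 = -1.05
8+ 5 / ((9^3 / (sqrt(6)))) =5 * sqrt(6) / 729+ 8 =8.02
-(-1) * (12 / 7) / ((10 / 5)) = 6 / 7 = 0.86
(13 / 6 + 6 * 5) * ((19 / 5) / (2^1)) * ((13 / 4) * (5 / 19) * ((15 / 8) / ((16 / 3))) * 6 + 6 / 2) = 1503277 / 5120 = 293.61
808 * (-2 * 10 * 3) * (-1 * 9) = 436320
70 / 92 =35 / 46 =0.76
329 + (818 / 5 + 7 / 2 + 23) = 5191 / 10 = 519.10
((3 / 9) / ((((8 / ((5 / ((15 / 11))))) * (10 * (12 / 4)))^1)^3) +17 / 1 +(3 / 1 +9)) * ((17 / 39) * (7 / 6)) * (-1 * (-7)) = 27049656916723 / 262020096000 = 103.24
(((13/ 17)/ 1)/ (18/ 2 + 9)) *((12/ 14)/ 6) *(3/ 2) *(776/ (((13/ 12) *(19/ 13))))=4.46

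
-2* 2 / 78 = -2 / 39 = -0.05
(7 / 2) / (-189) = -1 / 54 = -0.02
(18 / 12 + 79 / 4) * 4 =85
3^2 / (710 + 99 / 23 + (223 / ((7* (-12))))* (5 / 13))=226044 / 17914823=0.01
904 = 904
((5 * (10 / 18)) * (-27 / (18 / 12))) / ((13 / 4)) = -200 / 13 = -15.38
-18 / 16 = -9 / 8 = -1.12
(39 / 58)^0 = 1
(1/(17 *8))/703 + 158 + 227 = 36809081/95608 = 385.00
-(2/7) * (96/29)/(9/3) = -64/203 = -0.32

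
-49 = -49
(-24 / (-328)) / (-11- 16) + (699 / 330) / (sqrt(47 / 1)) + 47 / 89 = 233 * sqrt(47) / 5170 + 17254 / 32841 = 0.83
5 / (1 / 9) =45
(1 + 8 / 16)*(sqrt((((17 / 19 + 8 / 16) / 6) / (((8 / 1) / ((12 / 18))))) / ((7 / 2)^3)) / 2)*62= 31*sqrt(14098) / 3724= 0.99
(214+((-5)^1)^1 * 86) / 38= -108 / 19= -5.68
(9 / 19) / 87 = 0.01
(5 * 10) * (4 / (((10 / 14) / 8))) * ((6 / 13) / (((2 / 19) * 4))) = 31920 / 13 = 2455.38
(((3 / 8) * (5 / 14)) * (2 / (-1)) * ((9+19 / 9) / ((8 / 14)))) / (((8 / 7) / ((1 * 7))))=-6125 / 192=-31.90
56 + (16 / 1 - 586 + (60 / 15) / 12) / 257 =41467 / 771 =53.78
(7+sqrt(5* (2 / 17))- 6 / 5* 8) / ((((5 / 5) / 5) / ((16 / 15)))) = -208 / 15+16* sqrt(170) / 51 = -9.78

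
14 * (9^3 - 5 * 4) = 9926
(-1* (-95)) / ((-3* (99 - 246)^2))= -95 / 64827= -0.00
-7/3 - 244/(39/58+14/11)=-475703/3723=-127.77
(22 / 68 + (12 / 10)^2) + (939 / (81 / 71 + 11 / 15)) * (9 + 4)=5526689377 / 848300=6515.02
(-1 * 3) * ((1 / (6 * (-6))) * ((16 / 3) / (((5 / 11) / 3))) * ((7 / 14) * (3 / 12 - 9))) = -77 / 6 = -12.83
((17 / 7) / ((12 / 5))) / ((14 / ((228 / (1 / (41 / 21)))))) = 66215 / 2058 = 32.17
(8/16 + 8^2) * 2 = 129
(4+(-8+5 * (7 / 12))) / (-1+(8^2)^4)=-0.00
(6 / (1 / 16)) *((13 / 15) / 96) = 13 / 15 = 0.87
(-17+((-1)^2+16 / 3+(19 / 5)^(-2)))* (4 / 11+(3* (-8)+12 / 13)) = 37277296 / 154869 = 240.70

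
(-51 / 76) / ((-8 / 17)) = 867 / 608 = 1.43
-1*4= -4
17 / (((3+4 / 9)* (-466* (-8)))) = 153 / 115568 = 0.00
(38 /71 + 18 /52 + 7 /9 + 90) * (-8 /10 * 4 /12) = -609130 /24921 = -24.44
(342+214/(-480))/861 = 81973/206640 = 0.40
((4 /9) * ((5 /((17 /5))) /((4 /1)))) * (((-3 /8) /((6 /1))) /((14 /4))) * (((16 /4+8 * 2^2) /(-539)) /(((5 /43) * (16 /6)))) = 645 /1026256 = 0.00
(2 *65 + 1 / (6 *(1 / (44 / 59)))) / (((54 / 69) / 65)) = 17216420 / 1593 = 10807.55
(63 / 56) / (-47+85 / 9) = -81 / 2704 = -0.03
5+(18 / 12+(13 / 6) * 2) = 65 / 6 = 10.83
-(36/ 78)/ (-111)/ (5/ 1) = 2/ 2405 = 0.00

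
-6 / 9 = -2 / 3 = -0.67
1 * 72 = 72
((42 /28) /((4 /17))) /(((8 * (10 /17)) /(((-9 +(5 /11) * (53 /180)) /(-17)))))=59687 /84480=0.71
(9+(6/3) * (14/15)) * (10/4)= 163/6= 27.17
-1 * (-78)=78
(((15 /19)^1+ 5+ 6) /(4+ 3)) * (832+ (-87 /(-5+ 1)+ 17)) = 1466.53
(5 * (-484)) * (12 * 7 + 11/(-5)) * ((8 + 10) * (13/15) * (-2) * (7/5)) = 216167952/25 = 8646718.08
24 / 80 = 3 / 10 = 0.30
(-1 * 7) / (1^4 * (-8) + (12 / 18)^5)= 0.89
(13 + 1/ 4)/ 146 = 53/ 584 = 0.09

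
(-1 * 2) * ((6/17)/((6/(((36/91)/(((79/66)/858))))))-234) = 4086036/9401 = 434.64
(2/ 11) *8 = 16/ 11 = 1.45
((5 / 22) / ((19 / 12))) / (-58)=-15 / 6061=-0.00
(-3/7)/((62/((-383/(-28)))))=-1149/12152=-0.09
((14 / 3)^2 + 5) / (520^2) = 241 / 2433600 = 0.00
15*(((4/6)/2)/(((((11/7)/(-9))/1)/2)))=-57.27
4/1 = 4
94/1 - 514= -420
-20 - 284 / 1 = -304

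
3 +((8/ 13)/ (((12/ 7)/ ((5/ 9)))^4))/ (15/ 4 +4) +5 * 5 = 28.00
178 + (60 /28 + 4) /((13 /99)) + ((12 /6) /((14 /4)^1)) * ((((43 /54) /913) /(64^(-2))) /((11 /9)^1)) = 620868023 /2741739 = 226.45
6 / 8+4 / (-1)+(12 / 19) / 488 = -15061 / 4636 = -3.25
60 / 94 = 30 / 47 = 0.64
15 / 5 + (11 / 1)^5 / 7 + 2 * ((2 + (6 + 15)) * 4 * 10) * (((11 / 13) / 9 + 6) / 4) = 21141284 / 819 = 25813.53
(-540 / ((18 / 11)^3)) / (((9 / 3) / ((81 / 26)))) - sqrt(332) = -6655 / 52 - 2 *sqrt(83) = -146.20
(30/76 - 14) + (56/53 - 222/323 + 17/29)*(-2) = -15406137/992902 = -15.52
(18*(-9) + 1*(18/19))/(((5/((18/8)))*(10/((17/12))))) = -10.27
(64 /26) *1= 32 /13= 2.46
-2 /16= -1 /8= -0.12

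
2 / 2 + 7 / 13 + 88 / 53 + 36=27008 / 689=39.20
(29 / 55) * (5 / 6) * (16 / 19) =232 / 627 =0.37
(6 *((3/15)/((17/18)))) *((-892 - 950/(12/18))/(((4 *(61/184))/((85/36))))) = -319746/61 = -5241.74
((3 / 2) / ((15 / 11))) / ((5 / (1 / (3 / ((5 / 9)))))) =11 / 270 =0.04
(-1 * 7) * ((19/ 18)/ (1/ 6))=-133/ 3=-44.33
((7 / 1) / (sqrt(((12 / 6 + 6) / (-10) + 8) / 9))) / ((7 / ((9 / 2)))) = 9 * sqrt(5) / 4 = 5.03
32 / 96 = 1 / 3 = 0.33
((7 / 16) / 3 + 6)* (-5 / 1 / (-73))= 1475 / 3504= 0.42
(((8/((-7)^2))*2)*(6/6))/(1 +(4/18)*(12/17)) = 816/2891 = 0.28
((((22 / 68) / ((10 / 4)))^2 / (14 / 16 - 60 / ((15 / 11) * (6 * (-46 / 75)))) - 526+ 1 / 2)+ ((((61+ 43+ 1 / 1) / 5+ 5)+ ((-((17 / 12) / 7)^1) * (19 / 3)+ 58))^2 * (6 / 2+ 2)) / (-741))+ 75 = -132891793336033943 / 267566583538800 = -496.67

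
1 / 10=0.10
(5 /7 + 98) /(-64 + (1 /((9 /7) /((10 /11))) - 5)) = -68409 /47327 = -1.45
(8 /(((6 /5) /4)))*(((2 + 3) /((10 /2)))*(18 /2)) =240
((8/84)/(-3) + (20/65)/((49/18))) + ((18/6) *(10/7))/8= 14149/22932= 0.62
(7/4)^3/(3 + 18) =49/192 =0.26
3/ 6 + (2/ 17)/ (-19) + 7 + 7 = 9363/ 646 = 14.49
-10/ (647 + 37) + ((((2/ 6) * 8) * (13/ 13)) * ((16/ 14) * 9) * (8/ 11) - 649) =-16565839/ 26334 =-629.07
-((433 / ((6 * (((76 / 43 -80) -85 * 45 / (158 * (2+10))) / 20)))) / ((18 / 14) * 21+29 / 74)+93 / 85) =-493198267109 / 1127260540605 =-0.44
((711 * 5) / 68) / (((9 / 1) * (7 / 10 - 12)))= -1975 / 3842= -0.51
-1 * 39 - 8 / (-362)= -7055 / 181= -38.98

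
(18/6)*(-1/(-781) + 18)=42177/781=54.00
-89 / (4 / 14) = -311.50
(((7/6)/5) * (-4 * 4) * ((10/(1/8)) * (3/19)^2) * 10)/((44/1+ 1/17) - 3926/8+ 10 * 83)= -365568/1881893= -0.19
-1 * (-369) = 369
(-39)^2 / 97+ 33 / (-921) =465880 / 29779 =15.64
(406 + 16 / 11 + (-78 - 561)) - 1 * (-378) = 146.45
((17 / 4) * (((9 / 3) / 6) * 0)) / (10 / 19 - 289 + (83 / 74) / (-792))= 0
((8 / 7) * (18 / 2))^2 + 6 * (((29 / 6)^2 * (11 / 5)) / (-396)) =5557511 / 52920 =105.02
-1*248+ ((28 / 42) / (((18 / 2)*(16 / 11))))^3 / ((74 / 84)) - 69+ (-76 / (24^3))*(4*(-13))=-19682440531 / 62145792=-316.71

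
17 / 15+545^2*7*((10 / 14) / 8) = 22277011 / 120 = 185641.76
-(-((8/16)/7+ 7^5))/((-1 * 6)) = -78433/28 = -2801.18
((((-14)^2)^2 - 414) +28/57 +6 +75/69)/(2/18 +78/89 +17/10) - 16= 14127.02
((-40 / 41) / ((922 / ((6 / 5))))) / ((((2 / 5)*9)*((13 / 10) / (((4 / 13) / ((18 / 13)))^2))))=-800 / 59708259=-0.00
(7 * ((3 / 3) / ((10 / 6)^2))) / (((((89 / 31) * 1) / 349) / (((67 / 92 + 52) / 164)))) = 3306427047 / 33570800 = 98.49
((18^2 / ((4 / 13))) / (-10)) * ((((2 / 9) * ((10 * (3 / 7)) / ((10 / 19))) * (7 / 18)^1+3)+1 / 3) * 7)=-29757 / 10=-2975.70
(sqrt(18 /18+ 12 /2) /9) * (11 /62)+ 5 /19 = 11 * sqrt(7) /558+ 5 /19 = 0.32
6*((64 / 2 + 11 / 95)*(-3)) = -54918 / 95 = -578.08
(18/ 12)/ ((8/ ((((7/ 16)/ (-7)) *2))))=-3/ 128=-0.02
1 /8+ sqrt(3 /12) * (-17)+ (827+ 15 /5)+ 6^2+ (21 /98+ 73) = 52127 /56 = 930.84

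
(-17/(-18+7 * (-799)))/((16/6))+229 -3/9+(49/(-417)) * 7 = 4264875035/18718296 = 227.85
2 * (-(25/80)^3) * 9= -1125/2048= -0.55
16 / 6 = 8 / 3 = 2.67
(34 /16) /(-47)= -17 /376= -0.05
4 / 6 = 2 / 3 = 0.67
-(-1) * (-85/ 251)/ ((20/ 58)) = -493/ 502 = -0.98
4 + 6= 10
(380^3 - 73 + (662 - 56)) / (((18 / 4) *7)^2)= 55301.12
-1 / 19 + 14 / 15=251 / 285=0.88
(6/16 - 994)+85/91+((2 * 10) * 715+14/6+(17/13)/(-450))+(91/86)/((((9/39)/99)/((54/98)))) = 13643841301/1006200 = 13559.77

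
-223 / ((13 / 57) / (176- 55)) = -118310.08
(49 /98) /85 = 0.01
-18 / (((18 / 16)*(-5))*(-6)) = -8 / 15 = -0.53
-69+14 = -55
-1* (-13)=13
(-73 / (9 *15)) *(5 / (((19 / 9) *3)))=-73 / 171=-0.43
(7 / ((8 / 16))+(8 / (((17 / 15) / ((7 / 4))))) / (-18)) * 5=3395 / 51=66.57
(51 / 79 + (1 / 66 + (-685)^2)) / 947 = 2446542595 / 4937658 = 495.49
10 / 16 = 5 / 8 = 0.62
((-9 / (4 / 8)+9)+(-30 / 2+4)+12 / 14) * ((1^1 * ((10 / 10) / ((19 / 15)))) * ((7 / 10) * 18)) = -3618 / 19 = -190.42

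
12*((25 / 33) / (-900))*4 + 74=7322 / 99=73.96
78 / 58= 39 / 29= 1.34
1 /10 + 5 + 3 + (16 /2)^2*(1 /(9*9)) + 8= 13681 /810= 16.89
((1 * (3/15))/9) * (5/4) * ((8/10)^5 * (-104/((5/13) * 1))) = -346112/140625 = -2.46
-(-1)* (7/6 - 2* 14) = -161/6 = -26.83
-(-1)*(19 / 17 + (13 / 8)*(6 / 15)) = 601 / 340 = 1.77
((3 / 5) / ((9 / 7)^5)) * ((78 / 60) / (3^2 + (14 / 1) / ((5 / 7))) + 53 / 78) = 5226977 / 42220035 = 0.12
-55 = -55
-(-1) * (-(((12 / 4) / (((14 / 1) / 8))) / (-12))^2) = -1 / 49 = -0.02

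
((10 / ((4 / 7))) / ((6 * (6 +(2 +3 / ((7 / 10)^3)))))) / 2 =12005 / 137856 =0.09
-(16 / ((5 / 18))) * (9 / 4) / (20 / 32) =-5184 / 25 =-207.36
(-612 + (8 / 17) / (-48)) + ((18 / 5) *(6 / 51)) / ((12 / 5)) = -3671 / 6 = -611.83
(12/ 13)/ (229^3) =12/ 156116857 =0.00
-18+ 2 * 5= -8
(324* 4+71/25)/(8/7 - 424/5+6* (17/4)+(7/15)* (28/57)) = -77735574/3466985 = -22.42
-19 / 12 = -1.58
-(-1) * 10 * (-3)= -30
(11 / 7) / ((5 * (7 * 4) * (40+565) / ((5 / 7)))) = 1 / 75460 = 0.00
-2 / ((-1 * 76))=1 / 38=0.03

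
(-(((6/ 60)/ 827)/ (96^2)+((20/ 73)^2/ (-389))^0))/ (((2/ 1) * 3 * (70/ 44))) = -838379531/ 8002713600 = -0.10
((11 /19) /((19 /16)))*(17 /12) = 748 /1083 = 0.69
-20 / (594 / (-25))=250 / 297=0.84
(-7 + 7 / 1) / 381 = 0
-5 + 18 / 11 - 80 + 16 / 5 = -4409 / 55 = -80.16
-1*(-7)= 7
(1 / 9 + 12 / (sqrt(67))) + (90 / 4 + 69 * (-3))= -3319 / 18 + 12 * sqrt(67) / 67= -182.92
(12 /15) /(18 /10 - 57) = -1 /69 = -0.01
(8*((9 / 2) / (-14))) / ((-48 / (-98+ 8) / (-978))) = 66015 / 14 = 4715.36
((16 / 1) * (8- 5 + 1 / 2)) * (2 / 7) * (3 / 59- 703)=-663584 / 59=-11247.19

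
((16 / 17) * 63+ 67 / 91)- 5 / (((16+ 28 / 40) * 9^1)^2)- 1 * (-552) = 2138853796799 / 3494686923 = 612.03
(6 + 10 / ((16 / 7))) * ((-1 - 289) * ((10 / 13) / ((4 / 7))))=-421225 / 104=-4050.24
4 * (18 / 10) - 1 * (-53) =301 / 5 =60.20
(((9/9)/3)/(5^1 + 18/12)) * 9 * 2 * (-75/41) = -900/533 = -1.69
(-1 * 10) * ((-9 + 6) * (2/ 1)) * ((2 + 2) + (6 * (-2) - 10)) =-1080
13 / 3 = 4.33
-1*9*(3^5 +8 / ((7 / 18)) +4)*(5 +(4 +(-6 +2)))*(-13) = 1095705 / 7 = 156529.29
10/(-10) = -1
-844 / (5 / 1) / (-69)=844 / 345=2.45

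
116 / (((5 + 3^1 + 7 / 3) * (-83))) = -348 / 2573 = -0.14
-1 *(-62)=62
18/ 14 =9/ 7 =1.29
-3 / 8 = -0.38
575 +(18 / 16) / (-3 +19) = 73609 / 128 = 575.07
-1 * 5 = -5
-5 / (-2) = 5 / 2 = 2.50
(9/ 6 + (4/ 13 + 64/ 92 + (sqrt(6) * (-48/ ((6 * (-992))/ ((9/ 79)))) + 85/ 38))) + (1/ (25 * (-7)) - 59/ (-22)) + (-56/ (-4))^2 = 9 * sqrt(6)/ 9796 + 4449090593/ 21871850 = 203.42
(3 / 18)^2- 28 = -1007 / 36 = -27.97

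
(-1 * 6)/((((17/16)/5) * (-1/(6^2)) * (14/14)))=17280/17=1016.47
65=65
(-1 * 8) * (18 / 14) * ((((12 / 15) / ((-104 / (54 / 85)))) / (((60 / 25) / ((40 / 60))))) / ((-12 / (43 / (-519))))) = 129 / 1338155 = 0.00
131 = 131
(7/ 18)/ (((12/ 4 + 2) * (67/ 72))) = 28/ 335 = 0.08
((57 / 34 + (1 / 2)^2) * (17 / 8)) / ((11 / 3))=393 / 352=1.12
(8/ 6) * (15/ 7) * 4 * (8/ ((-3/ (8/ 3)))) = -5120/ 63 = -81.27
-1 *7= -7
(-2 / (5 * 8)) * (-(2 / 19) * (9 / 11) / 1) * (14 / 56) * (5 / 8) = 9 / 13376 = 0.00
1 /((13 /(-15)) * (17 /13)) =-15 /17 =-0.88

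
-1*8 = -8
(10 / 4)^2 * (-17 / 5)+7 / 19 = -1587 / 76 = -20.88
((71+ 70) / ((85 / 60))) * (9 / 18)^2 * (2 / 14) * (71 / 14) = 30033 / 1666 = 18.03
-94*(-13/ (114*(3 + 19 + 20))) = 611/ 2394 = 0.26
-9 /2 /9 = -1 /2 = -0.50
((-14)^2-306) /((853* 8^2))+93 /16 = 158603 /27296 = 5.81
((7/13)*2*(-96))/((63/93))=-1984/13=-152.62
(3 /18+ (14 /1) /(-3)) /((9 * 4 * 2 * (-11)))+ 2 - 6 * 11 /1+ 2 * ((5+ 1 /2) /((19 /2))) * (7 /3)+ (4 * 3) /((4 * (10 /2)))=-3044339 /50160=-60.69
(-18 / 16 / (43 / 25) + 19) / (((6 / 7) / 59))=2606443 / 2064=1262.81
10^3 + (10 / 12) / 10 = 12001 / 12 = 1000.08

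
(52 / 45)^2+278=565654 / 2025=279.34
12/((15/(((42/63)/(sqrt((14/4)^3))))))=16*sqrt(14)/735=0.08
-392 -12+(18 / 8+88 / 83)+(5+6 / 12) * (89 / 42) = -678088 / 1743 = -389.03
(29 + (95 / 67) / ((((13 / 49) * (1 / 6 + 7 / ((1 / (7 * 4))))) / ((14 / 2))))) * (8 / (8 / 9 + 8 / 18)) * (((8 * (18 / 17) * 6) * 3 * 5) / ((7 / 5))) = 11634977246400 / 121994873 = 95372.67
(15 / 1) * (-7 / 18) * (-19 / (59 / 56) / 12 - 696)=2160515 / 531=4068.77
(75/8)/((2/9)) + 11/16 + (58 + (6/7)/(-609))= 1146731/11368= 100.87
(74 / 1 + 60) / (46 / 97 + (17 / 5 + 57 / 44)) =2859560 / 110321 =25.92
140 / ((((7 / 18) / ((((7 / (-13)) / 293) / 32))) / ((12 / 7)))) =-135 / 3809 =-0.04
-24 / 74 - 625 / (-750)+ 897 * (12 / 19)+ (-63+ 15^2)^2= 113088947 / 4218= 26811.04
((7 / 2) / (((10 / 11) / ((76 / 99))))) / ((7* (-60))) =-19 / 2700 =-0.01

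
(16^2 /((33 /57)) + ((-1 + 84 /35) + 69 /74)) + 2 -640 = -787487 /4070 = -193.49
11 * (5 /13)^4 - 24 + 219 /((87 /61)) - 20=90937672 /828269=109.79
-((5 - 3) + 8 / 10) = -14 / 5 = -2.80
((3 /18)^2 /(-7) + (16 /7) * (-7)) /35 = -4033 /8820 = -0.46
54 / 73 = 0.74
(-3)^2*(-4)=-36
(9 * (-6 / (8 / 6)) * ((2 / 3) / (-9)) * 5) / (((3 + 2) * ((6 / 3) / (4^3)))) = 96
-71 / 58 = -1.22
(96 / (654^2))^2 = 64 / 1270423449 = 0.00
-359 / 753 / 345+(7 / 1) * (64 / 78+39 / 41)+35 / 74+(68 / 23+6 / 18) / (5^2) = 13.01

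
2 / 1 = 2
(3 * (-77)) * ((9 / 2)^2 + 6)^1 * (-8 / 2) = 24255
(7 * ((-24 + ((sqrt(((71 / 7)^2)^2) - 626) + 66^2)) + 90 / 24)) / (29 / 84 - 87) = -307.99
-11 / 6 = -1.83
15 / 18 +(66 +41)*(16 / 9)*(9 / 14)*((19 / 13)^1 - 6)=-302569 / 546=-554.16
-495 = -495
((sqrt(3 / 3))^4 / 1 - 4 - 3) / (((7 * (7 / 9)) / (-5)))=270 / 49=5.51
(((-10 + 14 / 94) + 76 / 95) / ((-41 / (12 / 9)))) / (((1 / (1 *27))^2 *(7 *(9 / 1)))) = 3.41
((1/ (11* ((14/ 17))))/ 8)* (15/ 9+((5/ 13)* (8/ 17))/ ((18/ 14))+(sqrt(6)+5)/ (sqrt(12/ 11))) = 3595/ 144144+17* sqrt(33)* (sqrt(6)+5)/ 7392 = 0.12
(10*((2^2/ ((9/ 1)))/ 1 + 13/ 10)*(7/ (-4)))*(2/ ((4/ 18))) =-1099/ 4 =-274.75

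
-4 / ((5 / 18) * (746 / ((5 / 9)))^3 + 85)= -100 / 16814020033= -0.00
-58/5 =-11.60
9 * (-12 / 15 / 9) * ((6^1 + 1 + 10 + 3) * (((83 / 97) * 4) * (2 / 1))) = -10624 / 97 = -109.53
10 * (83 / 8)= 415 / 4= 103.75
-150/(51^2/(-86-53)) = 6950/867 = 8.02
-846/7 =-120.86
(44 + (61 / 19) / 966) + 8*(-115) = -16078043 / 18354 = -876.00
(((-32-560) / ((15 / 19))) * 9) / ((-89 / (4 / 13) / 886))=119588736 / 5785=20672.21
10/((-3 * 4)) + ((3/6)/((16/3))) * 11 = 19/96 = 0.20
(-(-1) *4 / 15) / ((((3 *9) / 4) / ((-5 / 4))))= -0.05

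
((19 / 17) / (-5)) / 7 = -19 / 595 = -0.03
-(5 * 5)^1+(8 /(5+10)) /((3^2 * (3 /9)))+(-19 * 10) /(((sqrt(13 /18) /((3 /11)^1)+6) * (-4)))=-2679653 /191655 - 9405 * sqrt(26) /8518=-19.61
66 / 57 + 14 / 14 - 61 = -1118 / 19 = -58.84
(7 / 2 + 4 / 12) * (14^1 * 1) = 161 / 3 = 53.67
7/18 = 0.39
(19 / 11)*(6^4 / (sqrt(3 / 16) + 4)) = 1575936 / 2783 -98496*sqrt(3) / 2783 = 504.97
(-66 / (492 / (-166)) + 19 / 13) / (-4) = -3162 / 533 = -5.93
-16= -16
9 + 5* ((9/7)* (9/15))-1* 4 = 62/7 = 8.86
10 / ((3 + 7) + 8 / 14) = 35 / 37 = 0.95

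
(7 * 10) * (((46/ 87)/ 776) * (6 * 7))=5635/ 2813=2.00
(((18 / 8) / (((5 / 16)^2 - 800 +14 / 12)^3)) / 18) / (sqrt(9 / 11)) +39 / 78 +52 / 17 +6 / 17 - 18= -479 / 34 - 18874368 * sqrt(11) / 230830350233352589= -14.09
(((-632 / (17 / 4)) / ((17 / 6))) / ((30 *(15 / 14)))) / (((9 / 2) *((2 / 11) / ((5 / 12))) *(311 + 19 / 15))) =-24332 / 9137313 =-0.00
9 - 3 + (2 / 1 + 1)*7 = 27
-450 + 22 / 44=-449.50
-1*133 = -133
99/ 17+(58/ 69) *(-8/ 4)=4859/ 1173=4.14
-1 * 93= -93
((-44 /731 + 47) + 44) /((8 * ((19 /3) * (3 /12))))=199431 /27778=7.18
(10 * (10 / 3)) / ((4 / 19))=475 / 3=158.33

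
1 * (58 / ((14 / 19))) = 78.71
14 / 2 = 7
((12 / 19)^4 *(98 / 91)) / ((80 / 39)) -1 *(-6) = 3964062 / 651605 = 6.08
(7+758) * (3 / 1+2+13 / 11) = 52020 / 11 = 4729.09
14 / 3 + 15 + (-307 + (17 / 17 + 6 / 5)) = -4277 / 15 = -285.13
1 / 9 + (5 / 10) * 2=10 / 9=1.11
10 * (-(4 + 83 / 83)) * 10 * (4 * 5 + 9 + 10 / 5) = -15500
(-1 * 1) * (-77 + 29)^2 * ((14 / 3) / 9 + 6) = -45056 / 3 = -15018.67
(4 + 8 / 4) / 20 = 3 / 10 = 0.30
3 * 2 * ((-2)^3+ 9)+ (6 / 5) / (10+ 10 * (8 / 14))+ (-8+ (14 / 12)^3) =-19939 / 59400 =-0.34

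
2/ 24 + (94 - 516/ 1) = -5063/ 12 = -421.92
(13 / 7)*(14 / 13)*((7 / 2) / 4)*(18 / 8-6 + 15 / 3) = 35 / 16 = 2.19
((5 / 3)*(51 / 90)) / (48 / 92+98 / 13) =5083 / 43380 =0.12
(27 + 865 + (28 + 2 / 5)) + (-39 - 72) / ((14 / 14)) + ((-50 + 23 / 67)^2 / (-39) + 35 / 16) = 3493773499 / 4668560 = 748.36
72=72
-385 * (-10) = 3850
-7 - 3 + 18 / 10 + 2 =-6.20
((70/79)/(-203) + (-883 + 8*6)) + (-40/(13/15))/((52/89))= -353881005/387179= -914.00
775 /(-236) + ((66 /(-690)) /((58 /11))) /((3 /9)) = -2627459 /787060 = -3.34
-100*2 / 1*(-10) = 2000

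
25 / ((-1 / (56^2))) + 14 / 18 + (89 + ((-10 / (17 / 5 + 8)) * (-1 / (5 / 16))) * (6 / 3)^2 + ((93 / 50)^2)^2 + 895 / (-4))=-83908391123129 / 1068750000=-78510.78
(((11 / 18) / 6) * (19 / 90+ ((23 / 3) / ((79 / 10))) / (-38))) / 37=275759 / 539819640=0.00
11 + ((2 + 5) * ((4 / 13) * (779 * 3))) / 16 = 16931 / 52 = 325.60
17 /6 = 2.83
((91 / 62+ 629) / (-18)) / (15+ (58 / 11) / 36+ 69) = -429979 / 1032982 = -0.42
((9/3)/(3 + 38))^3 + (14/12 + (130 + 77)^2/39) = 5912665775/5375838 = 1099.86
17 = 17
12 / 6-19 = -17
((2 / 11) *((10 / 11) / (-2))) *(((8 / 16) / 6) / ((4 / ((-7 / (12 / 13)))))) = 455 / 34848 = 0.01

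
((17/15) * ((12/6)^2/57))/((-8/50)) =-85/171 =-0.50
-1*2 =-2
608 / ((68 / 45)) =6840 / 17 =402.35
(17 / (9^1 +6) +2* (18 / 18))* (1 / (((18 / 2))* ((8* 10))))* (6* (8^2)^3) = 6844.87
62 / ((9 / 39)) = 806 / 3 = 268.67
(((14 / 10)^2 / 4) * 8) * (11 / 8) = 539 / 100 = 5.39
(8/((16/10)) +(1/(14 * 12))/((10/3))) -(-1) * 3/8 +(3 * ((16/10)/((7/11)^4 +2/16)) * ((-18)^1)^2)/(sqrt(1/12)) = 3011/560 +202397184 * sqrt(3)/18805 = 18647.34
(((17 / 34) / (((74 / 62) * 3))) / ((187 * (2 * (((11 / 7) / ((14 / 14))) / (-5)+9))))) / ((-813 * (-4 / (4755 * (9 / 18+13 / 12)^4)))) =11795593775 / 29860620337152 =0.00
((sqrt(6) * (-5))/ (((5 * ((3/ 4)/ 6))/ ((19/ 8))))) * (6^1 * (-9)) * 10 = 10260 * sqrt(6) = 25131.76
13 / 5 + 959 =4808 / 5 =961.60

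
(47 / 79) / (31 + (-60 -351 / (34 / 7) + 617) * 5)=1598 / 6593261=0.00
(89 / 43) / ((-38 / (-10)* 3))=445 / 2451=0.18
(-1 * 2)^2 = 4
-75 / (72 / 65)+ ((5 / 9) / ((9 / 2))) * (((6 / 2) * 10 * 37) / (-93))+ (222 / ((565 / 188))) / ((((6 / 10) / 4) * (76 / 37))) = 7356437897 / 43128936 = 170.57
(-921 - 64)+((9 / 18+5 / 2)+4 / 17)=-16690 / 17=-981.76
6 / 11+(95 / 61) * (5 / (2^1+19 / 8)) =10922 / 4697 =2.33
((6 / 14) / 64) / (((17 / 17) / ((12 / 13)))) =9 / 1456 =0.01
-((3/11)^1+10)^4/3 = -163047361/43923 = -3712.12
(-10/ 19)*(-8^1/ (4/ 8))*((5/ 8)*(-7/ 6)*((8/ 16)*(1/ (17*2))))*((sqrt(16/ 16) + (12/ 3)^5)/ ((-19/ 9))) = 538125/ 12274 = 43.84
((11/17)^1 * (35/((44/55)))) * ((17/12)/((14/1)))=275/96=2.86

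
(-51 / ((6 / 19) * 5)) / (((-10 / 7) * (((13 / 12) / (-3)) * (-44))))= 20349 / 14300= 1.42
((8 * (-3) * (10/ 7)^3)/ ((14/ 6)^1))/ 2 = -36000/ 2401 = -14.99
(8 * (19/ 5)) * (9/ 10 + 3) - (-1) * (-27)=2289/ 25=91.56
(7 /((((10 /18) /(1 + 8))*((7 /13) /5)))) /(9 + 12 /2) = 351 /5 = 70.20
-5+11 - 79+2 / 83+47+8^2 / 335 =-716948 / 27805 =-25.78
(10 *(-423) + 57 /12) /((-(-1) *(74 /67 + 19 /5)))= -861.51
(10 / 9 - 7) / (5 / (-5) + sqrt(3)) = -53 *sqrt(3) / 18 - 53 / 18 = -8.04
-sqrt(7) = -2.65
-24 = -24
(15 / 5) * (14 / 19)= 42 / 19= 2.21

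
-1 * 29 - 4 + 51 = 18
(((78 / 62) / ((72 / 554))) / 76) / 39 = 277 / 84816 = 0.00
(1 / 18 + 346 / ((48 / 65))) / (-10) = -33739 / 720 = -46.86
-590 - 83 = -673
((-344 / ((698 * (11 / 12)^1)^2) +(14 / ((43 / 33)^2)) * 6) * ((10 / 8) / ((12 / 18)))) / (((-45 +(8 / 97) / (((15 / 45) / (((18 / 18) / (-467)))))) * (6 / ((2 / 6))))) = -8481880160826475 / 74065867483375988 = -0.11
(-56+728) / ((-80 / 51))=-428.40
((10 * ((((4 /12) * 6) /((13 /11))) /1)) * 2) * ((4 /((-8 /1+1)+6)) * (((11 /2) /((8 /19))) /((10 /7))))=-16093 /13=-1237.92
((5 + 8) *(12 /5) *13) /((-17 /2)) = -4056 /85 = -47.72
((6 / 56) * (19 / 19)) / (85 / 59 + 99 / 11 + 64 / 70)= 0.01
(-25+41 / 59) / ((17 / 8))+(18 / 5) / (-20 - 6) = -754707 / 65195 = -11.58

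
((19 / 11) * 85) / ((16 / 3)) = 4845 / 176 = 27.53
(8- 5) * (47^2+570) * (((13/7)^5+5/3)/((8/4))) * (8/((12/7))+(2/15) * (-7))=1902287432/5145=369735.17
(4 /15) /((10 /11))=0.29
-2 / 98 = -1 / 49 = -0.02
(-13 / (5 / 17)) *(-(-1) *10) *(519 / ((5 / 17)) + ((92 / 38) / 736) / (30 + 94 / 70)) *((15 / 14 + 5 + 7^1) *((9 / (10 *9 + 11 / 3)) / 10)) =-3212947608280839 / 32798544800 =-97960.07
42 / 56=3 / 4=0.75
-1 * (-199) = 199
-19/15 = -1.27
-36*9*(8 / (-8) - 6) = 2268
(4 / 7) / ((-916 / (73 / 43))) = -73 / 68929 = -0.00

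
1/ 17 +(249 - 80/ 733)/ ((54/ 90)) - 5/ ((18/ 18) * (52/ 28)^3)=34009916923/ 82130451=414.10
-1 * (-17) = 17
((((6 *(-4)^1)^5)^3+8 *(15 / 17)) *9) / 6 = -12873860715379175718732 / 17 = -757285924434069159925.41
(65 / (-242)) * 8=-260 / 121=-2.15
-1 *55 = -55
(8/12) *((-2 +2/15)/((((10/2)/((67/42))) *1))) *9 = -268/75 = -3.57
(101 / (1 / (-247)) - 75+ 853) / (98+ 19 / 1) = -206.57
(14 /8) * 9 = 63 /4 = 15.75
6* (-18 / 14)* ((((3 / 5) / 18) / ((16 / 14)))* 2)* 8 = -18 / 5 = -3.60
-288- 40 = -328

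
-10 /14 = -5 /7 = -0.71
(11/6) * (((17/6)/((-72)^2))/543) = 187/101336832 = 0.00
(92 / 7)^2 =8464 / 49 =172.73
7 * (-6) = -42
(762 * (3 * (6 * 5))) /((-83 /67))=-4594860 /83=-55359.76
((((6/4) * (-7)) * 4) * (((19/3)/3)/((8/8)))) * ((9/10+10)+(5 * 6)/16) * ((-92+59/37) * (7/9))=106090243/1332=79647.33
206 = 206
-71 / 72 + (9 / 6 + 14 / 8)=163 / 72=2.26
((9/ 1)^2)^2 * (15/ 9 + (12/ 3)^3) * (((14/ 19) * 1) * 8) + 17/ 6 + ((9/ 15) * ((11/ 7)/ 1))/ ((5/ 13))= 50666771831/ 19950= 2539687.81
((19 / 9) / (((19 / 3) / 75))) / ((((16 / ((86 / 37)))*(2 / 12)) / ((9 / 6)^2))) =29025 / 592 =49.03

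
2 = 2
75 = 75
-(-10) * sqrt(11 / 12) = 5 * sqrt(33) / 3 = 9.57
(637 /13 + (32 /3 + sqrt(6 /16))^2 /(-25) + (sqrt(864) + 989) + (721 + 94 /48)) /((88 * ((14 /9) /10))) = 663 * sqrt(6) /770 + 1580753 /12320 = 130.42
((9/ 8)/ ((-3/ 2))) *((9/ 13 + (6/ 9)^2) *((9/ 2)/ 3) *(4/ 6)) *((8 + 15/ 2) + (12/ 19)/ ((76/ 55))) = -80647/ 5928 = -13.60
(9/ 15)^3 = 27/ 125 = 0.22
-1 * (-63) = 63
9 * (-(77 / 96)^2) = -5929 / 1024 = -5.79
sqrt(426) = 20.64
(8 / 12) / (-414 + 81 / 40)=-80 / 49437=-0.00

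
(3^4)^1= 81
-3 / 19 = -0.16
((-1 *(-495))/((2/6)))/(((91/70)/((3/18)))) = 2475/13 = 190.38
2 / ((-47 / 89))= -178 / 47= -3.79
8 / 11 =0.73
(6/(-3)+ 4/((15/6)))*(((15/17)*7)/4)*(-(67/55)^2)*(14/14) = 94269/102850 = 0.92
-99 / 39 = -33 / 13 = -2.54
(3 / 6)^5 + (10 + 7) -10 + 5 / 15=707 / 96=7.36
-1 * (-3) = 3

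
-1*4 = -4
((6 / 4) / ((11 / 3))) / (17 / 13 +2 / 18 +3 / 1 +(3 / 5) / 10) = 26325 / 288211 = 0.09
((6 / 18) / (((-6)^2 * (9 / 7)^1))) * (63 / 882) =0.00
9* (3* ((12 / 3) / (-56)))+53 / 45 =-473 / 630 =-0.75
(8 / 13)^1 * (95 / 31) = 760 / 403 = 1.89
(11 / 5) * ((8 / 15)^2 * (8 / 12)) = 1408 / 3375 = 0.42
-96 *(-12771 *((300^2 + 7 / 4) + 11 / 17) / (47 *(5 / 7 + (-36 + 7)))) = -66318086268 / 799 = -83001359.53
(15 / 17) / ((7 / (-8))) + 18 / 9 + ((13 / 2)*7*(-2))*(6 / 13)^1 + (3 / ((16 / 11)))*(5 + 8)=-27029 / 1904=-14.20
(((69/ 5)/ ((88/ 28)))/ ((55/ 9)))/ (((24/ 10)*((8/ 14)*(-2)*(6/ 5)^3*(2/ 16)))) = -28175/ 23232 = -1.21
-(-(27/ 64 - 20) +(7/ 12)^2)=-19.92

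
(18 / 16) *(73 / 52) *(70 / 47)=22995 / 9776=2.35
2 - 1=1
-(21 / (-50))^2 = -441 / 2500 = -0.18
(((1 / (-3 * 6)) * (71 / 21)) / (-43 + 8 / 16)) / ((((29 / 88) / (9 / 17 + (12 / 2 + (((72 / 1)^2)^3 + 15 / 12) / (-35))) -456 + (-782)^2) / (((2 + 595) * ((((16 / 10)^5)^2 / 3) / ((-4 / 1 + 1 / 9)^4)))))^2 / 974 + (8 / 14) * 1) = 218651596350232491957932704308554330366580854173273332218068992 / 2072523946195776960985133495735846795833354592544983338205375184423235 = 0.00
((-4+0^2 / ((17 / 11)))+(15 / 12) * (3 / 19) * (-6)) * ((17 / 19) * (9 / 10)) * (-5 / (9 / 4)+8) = -43537 / 1805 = -24.12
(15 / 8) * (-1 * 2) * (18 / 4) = -135 / 8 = -16.88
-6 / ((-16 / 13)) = 39 / 8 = 4.88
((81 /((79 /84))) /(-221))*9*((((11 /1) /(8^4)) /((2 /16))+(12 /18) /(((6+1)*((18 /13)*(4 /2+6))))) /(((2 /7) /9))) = -14854833 /4469504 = -3.32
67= 67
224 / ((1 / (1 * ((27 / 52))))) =1512 / 13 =116.31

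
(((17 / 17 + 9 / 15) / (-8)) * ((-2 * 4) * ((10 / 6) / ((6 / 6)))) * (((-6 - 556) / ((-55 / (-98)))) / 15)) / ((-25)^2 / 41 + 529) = -9032464 / 27613575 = -0.33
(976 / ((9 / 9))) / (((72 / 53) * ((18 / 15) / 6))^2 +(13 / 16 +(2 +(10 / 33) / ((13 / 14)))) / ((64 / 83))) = 30109172121600 / 127856113339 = 235.49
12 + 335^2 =112237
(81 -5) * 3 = 228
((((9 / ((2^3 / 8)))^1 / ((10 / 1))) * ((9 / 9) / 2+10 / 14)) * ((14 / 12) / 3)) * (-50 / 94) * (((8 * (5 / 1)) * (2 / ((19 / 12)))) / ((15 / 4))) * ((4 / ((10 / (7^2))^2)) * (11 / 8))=-1795948 / 4465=-402.23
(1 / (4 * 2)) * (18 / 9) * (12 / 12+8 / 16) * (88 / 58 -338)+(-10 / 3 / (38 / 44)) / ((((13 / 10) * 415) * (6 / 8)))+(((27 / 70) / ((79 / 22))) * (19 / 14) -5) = -54286082510969 / 414255916620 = -131.04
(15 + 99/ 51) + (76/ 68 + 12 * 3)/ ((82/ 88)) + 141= 137849/ 697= 197.77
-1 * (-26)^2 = -676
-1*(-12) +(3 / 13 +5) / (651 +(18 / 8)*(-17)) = 382628 / 31863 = 12.01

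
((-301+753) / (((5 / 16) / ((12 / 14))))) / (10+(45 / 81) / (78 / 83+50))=123.84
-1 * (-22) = 22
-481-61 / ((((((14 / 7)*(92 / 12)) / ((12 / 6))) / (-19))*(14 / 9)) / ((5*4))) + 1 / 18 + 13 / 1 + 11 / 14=1476.51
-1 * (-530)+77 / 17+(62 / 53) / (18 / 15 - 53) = 124731979 / 233359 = 534.51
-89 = -89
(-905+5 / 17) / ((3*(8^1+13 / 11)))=-169180 / 5151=-32.84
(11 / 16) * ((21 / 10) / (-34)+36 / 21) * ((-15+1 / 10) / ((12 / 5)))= -2148729 / 304640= -7.05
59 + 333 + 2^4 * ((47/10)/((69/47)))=152912/345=443.22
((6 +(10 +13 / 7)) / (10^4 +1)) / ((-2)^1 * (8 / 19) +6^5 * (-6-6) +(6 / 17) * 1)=-40375 / 2110006359538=-0.00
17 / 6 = 2.83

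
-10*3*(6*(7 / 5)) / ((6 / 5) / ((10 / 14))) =-150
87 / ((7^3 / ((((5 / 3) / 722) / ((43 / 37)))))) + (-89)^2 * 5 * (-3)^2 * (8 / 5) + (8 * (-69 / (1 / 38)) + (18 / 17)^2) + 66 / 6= 1690617109416731 / 3077496842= 549348.12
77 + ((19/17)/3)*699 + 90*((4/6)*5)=10836/17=637.41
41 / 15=2.73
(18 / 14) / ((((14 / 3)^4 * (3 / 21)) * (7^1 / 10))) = 3645 / 134456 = 0.03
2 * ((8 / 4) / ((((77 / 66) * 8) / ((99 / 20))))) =297 / 140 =2.12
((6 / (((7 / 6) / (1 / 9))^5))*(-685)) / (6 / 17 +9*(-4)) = 372640 / 412494201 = 0.00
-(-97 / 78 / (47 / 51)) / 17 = 97 / 1222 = 0.08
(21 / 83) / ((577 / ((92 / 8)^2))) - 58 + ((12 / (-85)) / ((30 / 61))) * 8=-4904297739 / 81414700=-60.24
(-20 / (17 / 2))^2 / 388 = 400 / 28033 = 0.01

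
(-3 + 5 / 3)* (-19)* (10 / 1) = 760 / 3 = 253.33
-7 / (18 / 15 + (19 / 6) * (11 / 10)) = -420 / 281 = -1.49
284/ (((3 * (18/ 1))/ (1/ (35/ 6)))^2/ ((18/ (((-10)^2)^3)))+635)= 284/ 5512500635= 0.00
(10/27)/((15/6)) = 0.15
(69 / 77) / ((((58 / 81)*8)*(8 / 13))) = 72657 / 285824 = 0.25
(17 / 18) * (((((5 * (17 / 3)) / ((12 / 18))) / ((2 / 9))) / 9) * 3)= 60.21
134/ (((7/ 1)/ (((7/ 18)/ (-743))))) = -67/ 6687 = -0.01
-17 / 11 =-1.55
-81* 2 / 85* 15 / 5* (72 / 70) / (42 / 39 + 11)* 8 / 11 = -1819584 / 5137825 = -0.35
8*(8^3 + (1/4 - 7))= 4042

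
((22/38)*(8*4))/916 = 88/4351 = 0.02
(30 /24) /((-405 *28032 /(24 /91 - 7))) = 613 /826495488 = 0.00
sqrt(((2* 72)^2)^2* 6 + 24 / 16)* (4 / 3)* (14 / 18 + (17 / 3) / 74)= 569* sqrt(10319560710) / 999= 57859.86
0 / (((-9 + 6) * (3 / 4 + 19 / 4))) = 0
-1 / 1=-1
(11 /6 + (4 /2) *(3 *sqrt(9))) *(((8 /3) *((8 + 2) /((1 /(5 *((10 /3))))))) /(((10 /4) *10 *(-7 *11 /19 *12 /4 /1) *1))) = -25840 /891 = -29.00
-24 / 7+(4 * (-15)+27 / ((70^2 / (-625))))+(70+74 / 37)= 1005 / 196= 5.13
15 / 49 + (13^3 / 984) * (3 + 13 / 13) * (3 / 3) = 9.24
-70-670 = -740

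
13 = 13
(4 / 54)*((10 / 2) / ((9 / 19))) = 190 / 243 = 0.78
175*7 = 1225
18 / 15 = 6 / 5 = 1.20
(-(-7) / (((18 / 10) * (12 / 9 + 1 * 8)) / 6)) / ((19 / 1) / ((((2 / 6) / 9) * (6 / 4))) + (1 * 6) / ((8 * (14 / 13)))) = 140 / 19191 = 0.01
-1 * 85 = -85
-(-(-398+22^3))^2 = -105062500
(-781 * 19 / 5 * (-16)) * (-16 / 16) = -237424 / 5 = -47484.80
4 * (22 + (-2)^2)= 104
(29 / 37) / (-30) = -29 / 1110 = -0.03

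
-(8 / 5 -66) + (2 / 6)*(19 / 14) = 13619 / 210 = 64.85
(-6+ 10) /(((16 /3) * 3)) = 1 /4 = 0.25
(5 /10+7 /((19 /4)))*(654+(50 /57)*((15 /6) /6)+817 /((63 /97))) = 114450325 /30324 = 3774.25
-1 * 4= -4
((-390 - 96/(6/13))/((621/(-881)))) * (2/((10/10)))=45812/27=1696.74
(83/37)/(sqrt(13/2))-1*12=-12 + 83*sqrt(26)/481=-11.12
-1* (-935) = 935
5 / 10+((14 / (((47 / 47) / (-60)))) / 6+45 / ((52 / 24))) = -3087 / 26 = -118.73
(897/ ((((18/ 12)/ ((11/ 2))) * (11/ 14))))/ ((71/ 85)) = 355810/ 71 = 5011.41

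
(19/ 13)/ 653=19/ 8489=0.00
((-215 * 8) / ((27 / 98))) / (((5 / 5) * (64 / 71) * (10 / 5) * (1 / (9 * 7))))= -5235895 / 24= -218162.29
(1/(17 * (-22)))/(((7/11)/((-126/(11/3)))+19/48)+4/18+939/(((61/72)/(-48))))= 13176/262155989843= 0.00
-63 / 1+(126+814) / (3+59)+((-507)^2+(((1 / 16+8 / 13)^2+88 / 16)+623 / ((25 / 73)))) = 8678341665311 / 33529600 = 258826.28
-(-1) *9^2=81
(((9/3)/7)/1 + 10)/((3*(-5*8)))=-73/840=-0.09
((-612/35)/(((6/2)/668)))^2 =18570057984/1225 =15159231.01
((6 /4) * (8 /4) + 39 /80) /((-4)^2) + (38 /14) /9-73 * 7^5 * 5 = -494690473303 /80640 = -6134554.48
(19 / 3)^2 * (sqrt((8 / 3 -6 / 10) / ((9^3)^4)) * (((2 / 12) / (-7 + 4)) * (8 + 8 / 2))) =-722 * sqrt(465) / 215233605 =-0.00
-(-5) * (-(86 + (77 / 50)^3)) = -11206533 / 25000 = -448.26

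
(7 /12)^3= 343 /1728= 0.20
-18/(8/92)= -207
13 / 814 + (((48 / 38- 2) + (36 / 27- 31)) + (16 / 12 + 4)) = -1162465 / 46398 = -25.05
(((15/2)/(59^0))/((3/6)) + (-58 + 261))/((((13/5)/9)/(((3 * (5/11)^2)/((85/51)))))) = 441450/1573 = 280.64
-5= -5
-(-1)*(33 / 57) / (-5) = -11 / 95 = -0.12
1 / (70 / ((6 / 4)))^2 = 9 / 19600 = 0.00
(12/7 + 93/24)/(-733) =-313/41048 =-0.01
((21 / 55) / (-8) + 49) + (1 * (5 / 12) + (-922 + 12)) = -1136033 / 1320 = -860.63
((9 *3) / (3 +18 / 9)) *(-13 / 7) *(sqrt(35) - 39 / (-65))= -65.35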